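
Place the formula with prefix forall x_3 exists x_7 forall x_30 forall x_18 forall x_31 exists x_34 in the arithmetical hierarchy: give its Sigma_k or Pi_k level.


Leading quantifier is forall, so the class is Pi.
Number of quantifier blocks = alternations + 1 = 3 + 1 = 4.
Classification: Pi_4

Pi_4


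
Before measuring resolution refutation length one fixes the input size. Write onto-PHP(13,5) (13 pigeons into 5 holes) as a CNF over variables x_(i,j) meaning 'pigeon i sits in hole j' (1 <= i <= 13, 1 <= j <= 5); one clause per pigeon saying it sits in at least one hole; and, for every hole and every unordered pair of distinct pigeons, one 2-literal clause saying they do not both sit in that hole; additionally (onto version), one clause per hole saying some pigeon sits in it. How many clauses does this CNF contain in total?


onto-PHP(13,5): 13 pigeons, 5 holes, 13*5 = 65 variables.
- pigeon clauses: one per pigeon -> 13 clauses
- hole clauses: 5 holes * C(13,2) = 5 * 78 -> 390 clauses
- onto clauses: one per hole -> 5 clauses
Total clauses = 13 + 390 + 5 = 408

408


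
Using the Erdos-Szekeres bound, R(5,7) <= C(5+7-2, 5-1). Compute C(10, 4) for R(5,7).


R(5,7) <= C(5+7-2, 5-1) = C(10, 4)
C(10, 4) = 10! / (4! * 6!)
= 210

210


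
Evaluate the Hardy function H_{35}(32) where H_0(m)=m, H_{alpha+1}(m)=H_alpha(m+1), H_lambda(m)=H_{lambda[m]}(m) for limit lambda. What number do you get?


H_35(32):
For finite ordinals k, H_k(n) = n + k (each successor step adds 1).
H_35(32) = 32 + 35 = 67

67


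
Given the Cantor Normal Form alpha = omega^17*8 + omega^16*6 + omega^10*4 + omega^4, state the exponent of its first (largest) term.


CNF: omega^17*8 + omega^16*6 + omega^10*4 + omega^4
The leading term is omega^17*8, which has exponent 17.

17


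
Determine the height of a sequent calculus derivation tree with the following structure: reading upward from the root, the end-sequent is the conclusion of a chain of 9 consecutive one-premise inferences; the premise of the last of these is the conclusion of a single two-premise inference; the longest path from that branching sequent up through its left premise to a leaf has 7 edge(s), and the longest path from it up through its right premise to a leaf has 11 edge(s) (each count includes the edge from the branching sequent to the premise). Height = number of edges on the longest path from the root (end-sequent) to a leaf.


Longest path through the left premise: 7 edges (measured from the branching sequent)
Longest path through the right premise: 11 edges
Height of the subtree rooted at the branching sequent: max(7, 11) = 11
The branching sequent sits 9 edges above the root (the chain of one-premise inferences), so height = 11 + 9 = 20

20


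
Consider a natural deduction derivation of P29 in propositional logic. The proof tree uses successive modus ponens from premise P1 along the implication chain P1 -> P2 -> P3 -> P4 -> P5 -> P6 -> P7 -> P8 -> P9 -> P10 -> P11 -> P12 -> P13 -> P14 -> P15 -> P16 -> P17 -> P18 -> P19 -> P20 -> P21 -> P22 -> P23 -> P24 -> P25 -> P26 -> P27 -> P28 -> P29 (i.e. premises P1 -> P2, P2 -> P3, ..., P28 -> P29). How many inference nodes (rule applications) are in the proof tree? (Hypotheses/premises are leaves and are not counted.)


We have a chain: P1 -> P2 -> P3 -> P4 -> P5 -> P6 -> P7 -> P8 -> P9 -> P10 -> P11 -> P12 -> P13 -> P14 -> P15 -> P16 -> P17 -> P18 -> P19 -> P20 -> P21 -> P22 -> P23 -> P24 -> P25 -> P26 -> P27 -> P28 -> P29.
Each modus ponens application produces the next variable.
The chain has 29 propositions, so 29-1 = 28 modus ponens steps.
Total inference nodes = 28

28


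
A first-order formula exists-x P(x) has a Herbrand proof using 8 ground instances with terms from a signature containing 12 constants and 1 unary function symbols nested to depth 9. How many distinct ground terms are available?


Herbrand terms by depth:
Depth 0: 12 constants
Depth 1: 12 new terms (running total: 24)
Depth 2: 12 new terms (running total: 36)
Depth 3: 12 new terms (running total: 48)
Depth 4: 12 new terms (running total: 60)
Depth 5: 12 new terms (running total: 72)
Depth 6: 12 new terms (running total: 84)
Depth 7: 12 new terms (running total: 96)
Depth 8: 12 new terms (running total: 108)
Depth 9: 12 new terms (running total: 120)
Total distinct ground terms = 120

120


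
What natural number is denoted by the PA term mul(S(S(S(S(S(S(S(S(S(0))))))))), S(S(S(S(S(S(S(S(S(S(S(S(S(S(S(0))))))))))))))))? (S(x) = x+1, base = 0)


mul(S^9(0), S^15(0)):
S^9(0) = 9
S^15(0) = 15
9 * 15 = 135

135


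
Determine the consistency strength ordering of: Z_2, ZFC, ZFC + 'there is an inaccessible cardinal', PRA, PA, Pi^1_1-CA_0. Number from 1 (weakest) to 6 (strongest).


Ordering by consistency strength:
1. PRA
2. PA
3. Pi^1_1-CA_0
4. Z_2
5. ZFC
6. ZFC + 'there is an inaccessible cardinal'


Z_2=4, ZFC=5, ZFC + 'there is an inaccessible cardinal'=6, PRA=1, PA=2, Pi^1_1-CA_0=3


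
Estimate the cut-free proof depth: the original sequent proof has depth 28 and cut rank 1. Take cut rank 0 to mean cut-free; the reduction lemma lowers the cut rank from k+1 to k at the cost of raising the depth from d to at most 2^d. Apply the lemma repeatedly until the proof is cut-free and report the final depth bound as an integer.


Each rank reduction sends depth d to at most 2^d; cut rank r needs r reductions.
2_0(28) = 28
2_1(28) = 2^28 = 268435456
Cut-free depth bound = 268435456

268435456


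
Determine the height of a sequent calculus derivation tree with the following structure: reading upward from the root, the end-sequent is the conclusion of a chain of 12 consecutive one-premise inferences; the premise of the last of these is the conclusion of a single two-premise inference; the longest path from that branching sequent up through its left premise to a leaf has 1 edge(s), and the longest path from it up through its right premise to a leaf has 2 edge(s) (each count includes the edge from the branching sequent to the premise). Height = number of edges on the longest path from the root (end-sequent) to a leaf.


Longest path through the left premise: 1 edges (measured from the branching sequent)
Longest path through the right premise: 2 edges
Height of the subtree rooted at the branching sequent: max(1, 2) = 2
The branching sequent sits 12 edges above the root (the chain of one-premise inferences), so height = 2 + 12 = 14

14


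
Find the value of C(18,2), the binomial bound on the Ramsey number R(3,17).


R(3,17) <= C(3+17-2, 3-1) = C(18, 2)
C(18, 2) = 18! / (2! * 16!)
= 153

153


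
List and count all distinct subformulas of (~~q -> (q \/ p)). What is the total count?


Formula: (~~q -> (q \/ p))
Subformulas found:
  1. q
  2. p
  3. ~q
  4. ~~q
  5. (q \/ p)
  6. (~~q -> (q \/ p))
Total distinct subformulas = 6

6


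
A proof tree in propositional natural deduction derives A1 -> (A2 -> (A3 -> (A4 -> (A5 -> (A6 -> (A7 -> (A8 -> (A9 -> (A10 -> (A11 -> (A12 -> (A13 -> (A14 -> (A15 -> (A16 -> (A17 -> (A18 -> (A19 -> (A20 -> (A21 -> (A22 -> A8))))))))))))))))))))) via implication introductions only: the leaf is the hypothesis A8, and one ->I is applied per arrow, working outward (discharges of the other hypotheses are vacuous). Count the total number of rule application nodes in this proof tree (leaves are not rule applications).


The formula has 22 arrows (->); its innermost consequent A8 is one of the antecedents,
so the proof starts from the hypothesis leaf A8 (not a rule application) and closes one arrow per ->I.
Building A1 -> (A2 -> (A3 -> (A4 -> (A5 -> (A6 -> (A7 -> (A8 -> (A9 -> (A10 -> (A11 -> (A12 -> (A13 -> (A14 -> (A15 -> (A16 -> (A17 -> (A18 -> (A19 -> (A20 -> (A21 -> (A22 -> A8))))))))))))))))))))) therefore takes 22 nested implication introductions.
Total inference nodes = 22

22


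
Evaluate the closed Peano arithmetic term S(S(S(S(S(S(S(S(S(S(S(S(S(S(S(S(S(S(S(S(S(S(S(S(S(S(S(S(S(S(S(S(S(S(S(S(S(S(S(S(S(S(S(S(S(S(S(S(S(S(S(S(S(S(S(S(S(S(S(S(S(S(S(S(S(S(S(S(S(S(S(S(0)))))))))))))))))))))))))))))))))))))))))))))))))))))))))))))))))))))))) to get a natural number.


Counting successors applied to 0:
72 applications of S to 0 = 72

72


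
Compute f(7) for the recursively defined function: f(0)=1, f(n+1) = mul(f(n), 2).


f(0) = 1
f(1) = mul(f(0), 2) = mul(1, 2) = 2
f(2) = mul(f(1), 2) = mul(2, 2) = 4
f(3) = mul(f(2), 2) = mul(4, 2) = 8
f(4) = mul(f(3), 2) = mul(8, 2) = 16
f(5) = mul(f(4), 2) = mul(16, 2) = 32
f(6) = mul(f(5), 2) = mul(32, 2) = 64
f(7) = mul(f(6), 2) = mul(64, 2) = 128


128


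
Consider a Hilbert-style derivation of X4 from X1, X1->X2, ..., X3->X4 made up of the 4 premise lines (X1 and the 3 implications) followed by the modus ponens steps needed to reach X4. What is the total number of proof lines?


We have 4 premise lines: X1 and 3 implications.
Each implication is detached once by MP, giving 3 MP lines.
4 premise lines + 3 MP lines = 7 total lines.

7


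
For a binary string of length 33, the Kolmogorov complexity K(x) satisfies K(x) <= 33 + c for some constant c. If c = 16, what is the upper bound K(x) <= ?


K(x) <= |x| + c = 33 + 16 = 49

49


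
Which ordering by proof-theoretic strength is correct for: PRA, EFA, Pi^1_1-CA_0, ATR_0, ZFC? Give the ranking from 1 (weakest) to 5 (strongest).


Ordering by consistency strength:
1. EFA
2. PRA
3. ATR_0
4. Pi^1_1-CA_0
5. ZFC


PRA=2, EFA=1, Pi^1_1-CA_0=4, ATR_0=3, ZFC=5


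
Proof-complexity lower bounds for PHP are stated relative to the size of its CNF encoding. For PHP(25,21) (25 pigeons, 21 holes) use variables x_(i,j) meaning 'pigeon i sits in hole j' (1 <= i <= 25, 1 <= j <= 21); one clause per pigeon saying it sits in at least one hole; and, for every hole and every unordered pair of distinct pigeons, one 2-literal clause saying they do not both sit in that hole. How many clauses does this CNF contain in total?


PHP(25,21): 25 pigeons, 21 holes, 25*21 = 525 variables.
- pigeon clauses: one per pigeon -> 25 clauses
- hole clauses: 21 holes * C(25,2) = 21 * 300 -> 6300 clauses
Total clauses = 25 + 6300 = 6325

6325


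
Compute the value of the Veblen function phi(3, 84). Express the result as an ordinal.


phi(3, 84):
phi(3, beta) = eta_beta (the beta-th eta number, fixed point of zeta).
phi(3, 84) = eta_84

eta_84


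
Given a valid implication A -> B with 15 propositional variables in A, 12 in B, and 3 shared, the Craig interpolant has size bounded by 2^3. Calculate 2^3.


Shared atoms = 3
Craig interpolant size bound = 2^3
= 8

8


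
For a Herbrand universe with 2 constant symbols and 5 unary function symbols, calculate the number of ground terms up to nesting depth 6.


Herbrand terms by depth:
Depth 0: 2 constants
Depth 1: 10 new terms (running total: 12)
Depth 2: 50 new terms (running total: 62)
Depth 3: 250 new terms (running total: 312)
Depth 4: 1250 new terms (running total: 1562)
Depth 5: 6250 new terms (running total: 7812)
Depth 6: 31250 new terms (running total: 39062)
Total distinct ground terms = 39062

39062


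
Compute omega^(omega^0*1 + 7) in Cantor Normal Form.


omega^(omega^0*1 + 7):
omega^0 = 1, so the exponent is 1 + 7 = 8 (finite ordinal addition).
Result = omega^8, already a single CNF term.

omega^8


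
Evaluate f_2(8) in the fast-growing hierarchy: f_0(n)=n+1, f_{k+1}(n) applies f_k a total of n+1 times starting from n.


f_2(8) = f_1^9(8)
f_1(m) = 2m + 1.
Iterating: f_1^k(n) = 2^k*(n+1) - 1.
f_2(8) = 2^9*(8+1) - 1 = 512*9 - 1 = 4607

4607


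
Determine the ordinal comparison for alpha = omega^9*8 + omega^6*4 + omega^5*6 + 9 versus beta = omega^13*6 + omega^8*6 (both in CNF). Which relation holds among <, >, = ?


Compare term by term from highest exponent:
alpha = omega^9*8 + omega^6*4 + omega^5*6 + 9
beta = omega^13*6 + omega^8*6
Term 1: alpha has omega^9*8, beta has omega^13*6
Term 2: alpha has omega^6*4, beta has omega^8*6
Term 3: alpha has omega^5*6, beta has omega^0*0
Term 4: alpha has omega^0*9, beta has omega^0*0
Result: alpha < beta

alpha < beta


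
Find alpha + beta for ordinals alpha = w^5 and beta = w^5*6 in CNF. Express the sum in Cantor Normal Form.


Ordinal addition w^5 + w^5*6:
Both terms have the same exponent 5.
w^e*c + w^e*d = w^e*(c+d).
Result = w^5*(1+6) = w^5*7

w^5*7


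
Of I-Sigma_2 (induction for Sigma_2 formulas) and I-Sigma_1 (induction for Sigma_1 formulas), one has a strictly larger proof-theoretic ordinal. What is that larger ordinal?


Proof-theoretic ordinal of I-Sigma_2 (induction for Sigma_2 formulas): omega^(omega^omega)
Proof-theoretic ordinal of I-Sigma_1 (induction for Sigma_1 formulas): omega^omega
Comparing: omega^omega < omega^(omega^omega).
The larger ordinal is omega^(omega^omega) (from I-Sigma_2 (induction for Sigma_2 formulas)).

omega^(omega^omega)


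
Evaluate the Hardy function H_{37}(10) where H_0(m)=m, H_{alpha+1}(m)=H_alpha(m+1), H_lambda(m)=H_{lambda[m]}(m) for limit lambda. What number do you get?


H_37(10):
For finite ordinals k, H_k(n) = n + k (each successor step adds 1).
H_37(10) = 10 + 37 = 47

47


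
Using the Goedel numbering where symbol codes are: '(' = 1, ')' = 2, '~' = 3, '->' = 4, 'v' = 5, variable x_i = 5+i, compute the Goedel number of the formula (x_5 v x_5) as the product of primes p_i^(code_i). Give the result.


Formula: (x_5 v x_5)
Symbol codes: [1, 10, 5, 10, 2]
Primes: [2, 3, 5, 7, 11]
p_1^1 = 2^1 = 2
p_2^10 = 3^10 = 59049
p_3^5 = 5^5 = 3125
p_4^10 = 7^10 = 282475249
p_5^2 = 11^2 = 121
Product = 12614159989764506250

12614159989764506250


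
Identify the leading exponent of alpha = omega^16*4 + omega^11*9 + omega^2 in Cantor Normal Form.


CNF: omega^16*4 + omega^11*9 + omega^2
The leading term is omega^16*4, which has exponent 16.

16


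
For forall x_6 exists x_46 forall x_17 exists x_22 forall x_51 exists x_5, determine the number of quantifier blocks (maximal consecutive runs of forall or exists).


Alternations = 5.
Blocks = alternations + 1 = 6

6


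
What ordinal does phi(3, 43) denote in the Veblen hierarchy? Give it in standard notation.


phi(3, 43):
phi(3, beta) = eta_beta (the beta-th eta number, fixed point of zeta).
phi(3, 43) = eta_43

eta_43


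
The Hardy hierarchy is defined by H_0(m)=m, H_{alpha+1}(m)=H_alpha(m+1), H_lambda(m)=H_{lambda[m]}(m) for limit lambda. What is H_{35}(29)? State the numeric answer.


H_35(29):
For finite ordinals k, H_k(n) = n + k (each successor step adds 1).
H_35(29) = 29 + 35 = 64

64


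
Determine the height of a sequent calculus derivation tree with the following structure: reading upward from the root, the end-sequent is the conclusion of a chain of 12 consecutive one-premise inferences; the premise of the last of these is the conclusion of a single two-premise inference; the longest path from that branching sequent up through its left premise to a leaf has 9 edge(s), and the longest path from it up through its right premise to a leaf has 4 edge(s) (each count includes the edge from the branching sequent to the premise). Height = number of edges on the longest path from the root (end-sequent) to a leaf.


Longest path through the left premise: 9 edges (measured from the branching sequent)
Longest path through the right premise: 4 edges
Height of the subtree rooted at the branching sequent: max(9, 4) = 9
The branching sequent sits 12 edges above the root (the chain of one-premise inferences), so height = 9 + 12 = 21

21


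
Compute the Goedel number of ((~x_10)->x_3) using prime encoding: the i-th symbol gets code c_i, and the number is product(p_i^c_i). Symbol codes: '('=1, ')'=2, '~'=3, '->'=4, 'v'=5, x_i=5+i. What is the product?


Formula: ((~x_10)->x_3)
Symbol codes: [1, 1, 3, 15, 2, 4, 8, 2]
Primes: [2, 3, 5, 7, 11, 13, 17, 19]
p_1^1 = 2^1 = 2
p_2^1 = 3^1 = 3
p_3^3 = 5^3 = 125
p_4^15 = 7^15 = 4747561509943
p_5^2 = 11^2 = 121
p_6^4 = 13^4 = 28561
p_7^8 = 17^8 = 6975757441
p_8^2 = 19^2 = 361
Product = 30987690958600965573267748252037250

30987690958600965573267748252037250


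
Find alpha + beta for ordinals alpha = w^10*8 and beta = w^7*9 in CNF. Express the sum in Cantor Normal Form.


Ordinal addition w^10*8 + w^7*9:
Leading exponent of alpha (10) > leading exponent of beta (7).
Since alpha's term has higher exponent than beta's leading term,
the sum is simply alpha followed by beta.
Result = w^10*8 + w^7*9

w^10*8 + w^7*9


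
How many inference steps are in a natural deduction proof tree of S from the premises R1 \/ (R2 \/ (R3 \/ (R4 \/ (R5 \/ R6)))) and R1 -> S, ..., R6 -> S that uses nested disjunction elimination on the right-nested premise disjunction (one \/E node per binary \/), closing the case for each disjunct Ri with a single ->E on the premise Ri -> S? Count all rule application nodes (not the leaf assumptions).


The premise R1 \/ (R2 \/ (R3 \/ (R4 \/ (R5 \/ R6)))) contains 6 disjuncts, hence 5 binary \/ connectives.
- Each binary \/ is eliminated once: 5 \/E nodes.
- Each of the 6 cases Ri derives S by one ->E with Ri -> S: 6 ->E nodes.
Total = 5 + 6 = 11

11


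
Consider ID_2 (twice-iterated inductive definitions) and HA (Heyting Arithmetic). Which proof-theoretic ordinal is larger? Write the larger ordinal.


Proof-theoretic ordinal of ID_2 (twice-iterated inductive definitions): psi_0(epsilon_{Omega_2+1})
Proof-theoretic ordinal of HA (Heyting Arithmetic): epsilon_0
Comparing: epsilon_0 < psi_0(epsilon_{Omega_2+1}).
The larger ordinal is psi_0(epsilon_{Omega_2+1}) (from ID_2 (twice-iterated inductive definitions)).

psi_0(epsilon_{Omega_2+1})


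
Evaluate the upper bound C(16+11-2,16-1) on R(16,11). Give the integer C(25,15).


R(16,11) <= C(16+11-2, 16-1) = C(25, 15)
C(25, 15) = 25! / (15! * 10!)
= 3268760

3268760


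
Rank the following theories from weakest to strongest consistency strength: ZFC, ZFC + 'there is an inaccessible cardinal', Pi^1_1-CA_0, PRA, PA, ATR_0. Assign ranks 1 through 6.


Ordering by consistency strength:
1. PRA
2. PA
3. ATR_0
4. Pi^1_1-CA_0
5. ZFC
6. ZFC + 'there is an inaccessible cardinal'


ZFC=5, ZFC + 'there is an inaccessible cardinal'=6, Pi^1_1-CA_0=4, PRA=1, PA=2, ATR_0=3


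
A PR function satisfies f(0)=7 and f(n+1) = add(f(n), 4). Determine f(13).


f(0) = 7
f(1) = add(f(0), 4) = add(7, 4) = 11
f(2) = add(f(1), 4) = add(11, 4) = 15
f(3) = add(f(2), 4) = add(15, 4) = 19
f(4) = add(f(3), 4) = add(19, 4) = 23
f(5) = add(f(4), 4) = add(23, 4) = 27
f(6) = add(f(5), 4) = add(27, 4) = 31
f(7) = add(f(6), 4) = add(31, 4) = 35
f(8) = add(f(7), 4) = add(35, 4) = 39
f(9) = add(f(8), 4) = add(39, 4) = 43
f(10) = add(f(9), 4) = add(43, 4) = 47
f(11) = add(f(10), 4) = add(47, 4) = 51
f(12) = add(f(11), 4) = add(51, 4) = 55
f(13) = add(f(12), 4) = add(55, 4) = 59


59


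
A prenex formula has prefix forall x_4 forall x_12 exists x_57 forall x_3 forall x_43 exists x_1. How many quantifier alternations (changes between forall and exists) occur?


Walk the prefix and count type changes:
  position 1: forall -> forall
  position 2: forall -> exists <-- alternation
  position 3: exists -> forall <-- alternation
  position 4: forall -> forall
  position 5: forall -> exists <-- alternation
Total alternations = 3

3


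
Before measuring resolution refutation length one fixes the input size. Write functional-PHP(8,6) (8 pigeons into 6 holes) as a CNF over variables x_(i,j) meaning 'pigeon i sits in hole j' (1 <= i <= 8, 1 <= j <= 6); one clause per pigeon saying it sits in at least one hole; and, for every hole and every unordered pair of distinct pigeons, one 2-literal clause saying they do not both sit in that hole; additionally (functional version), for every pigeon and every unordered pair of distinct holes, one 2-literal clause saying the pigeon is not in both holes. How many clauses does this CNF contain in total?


functional-PHP(8,6): 8 pigeons, 6 holes, 8*6 = 48 variables.
- pigeon clauses: one per pigeon -> 8 clauses
- hole clauses: 6 holes * C(8,2) = 6 * 28 -> 168 clauses
- functional clauses: 8 pigeons * C(6,2) = 8 * 15 -> 120 clauses
Total clauses = 8 + 168 + 120 = 296

296


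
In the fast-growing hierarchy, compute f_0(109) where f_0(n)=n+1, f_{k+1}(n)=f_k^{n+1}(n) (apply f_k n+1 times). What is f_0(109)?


f_0(109) = 109 + 1 = 110

110


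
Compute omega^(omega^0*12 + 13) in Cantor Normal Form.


omega^(omega^0*12 + 13):
omega^0 = 1, so the exponent is 12 + 13 = 25 (finite ordinal addition).
Result = omega^25, already a single CNF term.

omega^25


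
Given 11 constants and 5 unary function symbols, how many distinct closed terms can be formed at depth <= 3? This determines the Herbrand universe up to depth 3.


Herbrand terms by depth:
Depth 0: 11 constants
Depth 1: 55 new terms (running total: 66)
Depth 2: 275 new terms (running total: 341)
Depth 3: 1375 new terms (running total: 1716)
Total distinct ground terms = 1716

1716


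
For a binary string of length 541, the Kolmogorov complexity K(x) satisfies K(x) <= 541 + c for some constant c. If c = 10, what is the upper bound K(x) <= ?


K(x) <= |x| + c = 541 + 10 = 551

551


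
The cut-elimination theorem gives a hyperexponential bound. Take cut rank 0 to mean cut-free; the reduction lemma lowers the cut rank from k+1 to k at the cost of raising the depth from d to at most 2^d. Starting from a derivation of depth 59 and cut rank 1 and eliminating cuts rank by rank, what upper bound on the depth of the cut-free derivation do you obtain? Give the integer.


Each rank reduction sends depth d to at most 2^d; cut rank r needs r reductions.
2_0(59) = 59
2_1(59) = 2^59 = 576460752303423488
Cut-free depth bound = 576460752303423488

576460752303423488


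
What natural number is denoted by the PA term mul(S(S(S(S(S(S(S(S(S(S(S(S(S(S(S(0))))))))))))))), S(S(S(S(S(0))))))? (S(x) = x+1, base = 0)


mul(S^15(0), S^5(0)):
S^15(0) = 15
S^5(0) = 5
15 * 5 = 75

75


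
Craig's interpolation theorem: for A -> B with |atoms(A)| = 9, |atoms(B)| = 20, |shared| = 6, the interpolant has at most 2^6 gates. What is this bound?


Shared atoms = 6
Craig interpolant size bound = 2^6
= 64

64


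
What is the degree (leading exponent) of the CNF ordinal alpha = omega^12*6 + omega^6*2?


CNF: omega^12*6 + omega^6*2
The leading term is omega^12*6, which has exponent 12.

12


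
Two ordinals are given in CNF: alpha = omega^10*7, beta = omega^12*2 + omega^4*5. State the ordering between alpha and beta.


Compare term by term from highest exponent:
alpha = omega^10*7
beta = omega^12*2 + omega^4*5
Term 1: alpha has omega^10*7, beta has omega^12*2
Term 2: alpha has omega^0*0, beta has omega^4*5
Result: alpha < beta

alpha < beta


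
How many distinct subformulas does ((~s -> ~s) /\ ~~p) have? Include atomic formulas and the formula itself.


Formula: ((~s -> ~s) /\ ~~p)
Subformulas found:
  1. s
  2. p
  3. ~s
  4. ~p
  5. ~~p
  6. (~s -> ~s)
  7. ((~s -> ~s) /\ ~~p)
Total distinct subformulas = 7

7


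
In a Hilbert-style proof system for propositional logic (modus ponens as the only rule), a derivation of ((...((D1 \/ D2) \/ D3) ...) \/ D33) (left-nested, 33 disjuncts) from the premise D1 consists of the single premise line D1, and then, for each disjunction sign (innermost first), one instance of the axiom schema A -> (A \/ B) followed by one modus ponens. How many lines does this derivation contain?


Building the left-nested 33-ary disjunction from D1:
- 1 premise line (D1)
- 33 disjuncts means 32 disjunction signs; each needs 1 axiom instance + 1 MP = 2 lines: 2 * 32 = 64
Total = 1 + 64 = 65 lines.

65


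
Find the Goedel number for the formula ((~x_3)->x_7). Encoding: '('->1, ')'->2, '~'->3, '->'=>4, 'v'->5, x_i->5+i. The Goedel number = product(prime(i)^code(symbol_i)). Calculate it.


Formula: ((~x_3)->x_7)
Symbol codes: [1, 1, 3, 8, 2, 4, 12, 2]
Primes: [2, 3, 5, 7, 11, 13, 17, 19]
p_1^1 = 2^1 = 2
p_2^1 = 3^1 = 3
p_3^3 = 5^3 = 125
p_4^8 = 7^8 = 5764801
p_5^2 = 11^2 = 121
p_6^4 = 13^4 = 28561
p_7^12 = 17^12 = 582622237229761
p_8^2 = 19^2 = 361
Product = 3142668854635776450828791698500750

3142668854635776450828791698500750


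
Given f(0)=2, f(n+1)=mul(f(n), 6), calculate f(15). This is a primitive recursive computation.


f(0) = 2
f(1) = mul(f(0), 6) = mul(2, 6) = 12
f(2) = mul(f(1), 6) = mul(12, 6) = 72
f(3) = mul(f(2), 6) = mul(72, 6) = 432
f(4) = mul(f(3), 6) = mul(432, 6) = 2592
f(5) = mul(f(4), 6) = mul(2592, 6) = 15552
f(6) = mul(f(5), 6) = mul(15552, 6) = 93312
f(7) = mul(f(6), 6) = mul(93312, 6) = 559872
f(8) = mul(f(7), 6) = mul(559872, 6) = 3359232
f(9) = mul(f(8), 6) = mul(3359232, 6) = 20155392
f(10) = mul(f(9), 6) = mul(20155392, 6) = 120932352
f(11) = mul(f(10), 6) = mul(120932352, 6) = 725594112
f(12) = mul(f(11), 6) = mul(725594112, 6) = 4353564672
f(13) = mul(f(12), 6) = mul(4353564672, 6) = 26121388032
f(14) = mul(f(13), 6) = mul(26121388032, 6) = 156728328192
f(15) = mul(f(14), 6) = mul(156728328192, 6) = 940369969152


940369969152


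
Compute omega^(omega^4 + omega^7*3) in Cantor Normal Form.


omega^(omega^4 + omega^7*3):
In ordinal addition a term is absorbed by a following term of strictly larger exponent: 4 < 7, so omega^4 + omega^7*3 = omega^7*3.
omega raised to a CNF ordinal is a single CNF term: Result = omega^(omega^7*3)

omega^(omega^7*3)


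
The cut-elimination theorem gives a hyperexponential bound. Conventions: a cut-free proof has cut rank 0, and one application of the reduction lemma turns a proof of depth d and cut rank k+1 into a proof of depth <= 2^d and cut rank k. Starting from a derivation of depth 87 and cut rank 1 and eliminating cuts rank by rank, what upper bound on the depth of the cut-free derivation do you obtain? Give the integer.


Each rank reduction sends depth d to at most 2^d; cut rank r needs r reductions.
2_0(87) = 87
2_1(87) = 2^87 = 154742504910672534362390528
Cut-free depth bound = 154742504910672534362390528

154742504910672534362390528


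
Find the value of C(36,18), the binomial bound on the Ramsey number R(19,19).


R(19,19) <= C(19+19-2, 19-1) = C(36, 18)
C(36, 18) = 36! / (18! * 18!)
= 9075135300

9075135300


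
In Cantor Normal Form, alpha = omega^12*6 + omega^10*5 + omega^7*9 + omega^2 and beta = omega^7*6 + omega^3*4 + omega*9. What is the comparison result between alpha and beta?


Compare term by term from highest exponent:
alpha = omega^12*6 + omega^10*5 + omega^7*9 + omega^2
beta = omega^7*6 + omega^3*4 + omega*9
Term 1: alpha has omega^12*6, beta has omega^7*6
Term 2: alpha has omega^10*5, beta has omega^3*4
Term 3: alpha has omega^7*9, beta has omega^1*9
Term 4: alpha has omega^2*1, beta has omega^0*0
Result: alpha > beta

alpha > beta


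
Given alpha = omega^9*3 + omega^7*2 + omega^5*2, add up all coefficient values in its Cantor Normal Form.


CNF: omega^9*3 + omega^7*2 + omega^5*2
Coefficients: 3 + 2 + 2 = 7

7


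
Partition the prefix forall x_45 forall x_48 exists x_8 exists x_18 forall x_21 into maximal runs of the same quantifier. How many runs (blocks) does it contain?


Alternations = 2.
Blocks = alternations + 1 = 3

3


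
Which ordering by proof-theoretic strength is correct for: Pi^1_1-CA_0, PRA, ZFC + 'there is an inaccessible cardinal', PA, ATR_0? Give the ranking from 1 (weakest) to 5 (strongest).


Ordering by consistency strength:
1. PRA
2. PA
3. ATR_0
4. Pi^1_1-CA_0
5. ZFC + 'there is an inaccessible cardinal'


Pi^1_1-CA_0=4, PRA=1, ZFC + 'there is an inaccessible cardinal'=5, PA=2, ATR_0=3


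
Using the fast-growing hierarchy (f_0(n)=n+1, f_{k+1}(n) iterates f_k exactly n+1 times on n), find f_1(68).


f_1(68) = f_0^69(68)
f_0 adds 1 each time, applied 69 times.
f_1(68) = 68 + 69 = 137

137


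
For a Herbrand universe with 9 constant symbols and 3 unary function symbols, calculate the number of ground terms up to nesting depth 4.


Herbrand terms by depth:
Depth 0: 9 constants
Depth 1: 27 new terms (running total: 36)
Depth 2: 81 new terms (running total: 117)
Depth 3: 243 new terms (running total: 360)
Depth 4: 729 new terms (running total: 1089)
Total distinct ground terms = 1089

1089


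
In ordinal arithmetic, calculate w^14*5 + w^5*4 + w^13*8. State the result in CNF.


Ordinal addition (w^14*5 + w^5*4) + w^13*8:
alpha's leading term has exponent 14 > beta's exponent 13, so it survives.
alpha's tail term has exponent 5 < beta's exponent 13, so it is absorbed by beta.
In ordinal addition, any term followed by a strictly larger-exponent term is absorbed.
Result = w^14*5 + w^13*8

w^14*5 + w^13*8


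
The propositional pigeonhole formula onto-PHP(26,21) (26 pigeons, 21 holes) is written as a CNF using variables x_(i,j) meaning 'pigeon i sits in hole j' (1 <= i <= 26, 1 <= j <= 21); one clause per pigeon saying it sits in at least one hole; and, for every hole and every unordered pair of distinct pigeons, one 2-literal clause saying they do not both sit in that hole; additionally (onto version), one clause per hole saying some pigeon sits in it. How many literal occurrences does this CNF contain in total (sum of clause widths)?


onto-PHP(26,21): 26 pigeons, 21 holes, 26*21 = 546 variables.
- pigeon clauses: one per pigeon -> 26 clauses of width 21 -> 546 literals
- hole clauses: 21 holes * C(26,2) = 21 * 325 -> 6825 clauses of width 2 -> 13650 literals
- onto clauses: one per hole -> 21 clauses of width 26 -> 546 literals
Total literal occurrences = 546 + 13650 + 546 = 14742

14742


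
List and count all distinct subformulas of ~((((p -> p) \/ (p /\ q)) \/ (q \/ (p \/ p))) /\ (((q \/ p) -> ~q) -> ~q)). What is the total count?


Formula: ~((((p -> p) \/ (p /\ q)) \/ (q \/ (p \/ p))) /\ (((q \/ p) -> ~q) -> ~q))
Subformulas found:
  1. q
  2. p
  3. ~q
  4. (p \/ p)
  5. (q \/ p)
  6. (p -> p)
  7. (p /\ q)
  8. (q \/ (p \/ p))
  9. ((q \/ p) -> ~q)
  10. ((p -> p) \/ (p /\ q))
  11. (((q \/ p) -> ~q) -> ~q)
  12. (((p -> p) \/ (p /\ q)) \/ (q \/ (p \/ p)))
  13. ((((p -> p) \/ (p /\ q)) \/ (q \/ (p \/ p))) /\ (((q \/ p) -> ~q) -> ~q))
  14. ~((((p -> p) \/ (p /\ q)) \/ (q \/ (p \/ p))) /\ (((q \/ p) -> ~q) -> ~q))
Total distinct subformulas = 14

14


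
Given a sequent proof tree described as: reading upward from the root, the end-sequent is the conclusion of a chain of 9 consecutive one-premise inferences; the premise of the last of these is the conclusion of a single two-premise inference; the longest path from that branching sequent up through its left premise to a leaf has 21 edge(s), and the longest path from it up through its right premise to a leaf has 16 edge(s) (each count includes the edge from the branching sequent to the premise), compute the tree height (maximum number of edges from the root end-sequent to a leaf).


Longest path through the left premise: 21 edges (measured from the branching sequent)
Longest path through the right premise: 16 edges
Height of the subtree rooted at the branching sequent: max(21, 16) = 21
The branching sequent sits 9 edges above the root (the chain of one-premise inferences), so height = 21 + 9 = 30

30


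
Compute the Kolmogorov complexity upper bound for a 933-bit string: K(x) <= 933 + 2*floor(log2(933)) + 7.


floor(log2(933)) = 9
2 * 9 = 18
K(x) <= 933 + 18 + 7 = 958

958


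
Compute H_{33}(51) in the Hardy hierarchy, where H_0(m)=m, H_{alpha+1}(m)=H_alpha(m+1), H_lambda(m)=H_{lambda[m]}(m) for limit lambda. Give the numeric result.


H_33(51):
For finite ordinals k, H_k(n) = n + k (each successor step adds 1).
H_33(51) = 51 + 33 = 84

84


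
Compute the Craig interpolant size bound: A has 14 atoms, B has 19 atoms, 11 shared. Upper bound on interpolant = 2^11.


Shared atoms = 11
Craig interpolant size bound = 2^11
= 2048

2048


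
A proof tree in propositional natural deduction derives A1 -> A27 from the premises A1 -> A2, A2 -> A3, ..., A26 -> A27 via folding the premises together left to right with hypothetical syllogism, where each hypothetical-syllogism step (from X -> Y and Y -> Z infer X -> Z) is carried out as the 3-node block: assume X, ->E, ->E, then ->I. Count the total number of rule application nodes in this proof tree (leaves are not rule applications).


There are 26 premises in the chain. The first HS step combines premises 1 and 2; each further premise needs one more HS step.
So 26 premises require 26 - 1 = 25 hypothetical-syllogism steps.
Each HS step uses 3 inference nodes (->E, ->E, ->I).
25 * 3 = 75 total inference nodes.

75


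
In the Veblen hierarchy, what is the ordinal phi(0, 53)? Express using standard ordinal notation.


phi(0, 53):
phi(0, beta) = omega^beta by definition.
phi(0, 53) = omega^53

omega^53


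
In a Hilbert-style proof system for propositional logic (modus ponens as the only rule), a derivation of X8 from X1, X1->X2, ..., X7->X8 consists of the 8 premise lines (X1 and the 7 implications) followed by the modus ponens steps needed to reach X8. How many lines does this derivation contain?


We have 8 premise lines: X1 and 7 implications.
Each implication is detached once by MP, giving 7 MP lines.
8 premise lines + 7 MP lines = 15 total lines.

15


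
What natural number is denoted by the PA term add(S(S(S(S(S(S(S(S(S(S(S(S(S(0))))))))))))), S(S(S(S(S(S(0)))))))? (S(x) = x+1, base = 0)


add(S^13(0), S^6(0)):
S^13(0) = 13
S^6(0) = 6
13 + 6 = 19

19


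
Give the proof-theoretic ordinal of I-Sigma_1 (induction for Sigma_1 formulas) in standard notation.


The proof-theoretic ordinal of I-Sigma_1 (induction for Sigma_1 formulas) is a standard result in ordinal analysis.
This ordinal is the supremum of order types of primitive recursive well-orderings
that the theory can prove to be well-ordered.
For I-Sigma_1 (induction for Sigma_1 formulas), the proof-theoretic ordinal is omega^omega.

omega^omega


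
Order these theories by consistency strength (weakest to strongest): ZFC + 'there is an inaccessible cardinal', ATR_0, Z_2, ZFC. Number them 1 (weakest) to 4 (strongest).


Ordering by consistency strength:
1. ATR_0
2. Z_2
3. ZFC
4. ZFC + 'there is an inaccessible cardinal'


ZFC + 'there is an inaccessible cardinal'=4, ATR_0=1, Z_2=2, ZFC=3


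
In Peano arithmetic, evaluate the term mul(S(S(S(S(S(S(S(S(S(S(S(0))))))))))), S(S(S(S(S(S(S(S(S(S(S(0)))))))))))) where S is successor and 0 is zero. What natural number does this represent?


mul(S^11(0), S^11(0)):
S^11(0) = 11
S^11(0) = 11
11 * 11 = 121

121


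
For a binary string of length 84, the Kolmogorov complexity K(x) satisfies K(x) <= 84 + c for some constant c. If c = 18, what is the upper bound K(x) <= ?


K(x) <= |x| + c = 84 + 18 = 102

102


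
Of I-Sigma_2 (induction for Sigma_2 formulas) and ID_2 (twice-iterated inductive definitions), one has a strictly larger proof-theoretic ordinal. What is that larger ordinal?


Proof-theoretic ordinal of I-Sigma_2 (induction for Sigma_2 formulas): omega^(omega^omega)
Proof-theoretic ordinal of ID_2 (twice-iterated inductive definitions): psi_0(epsilon_{Omega_2+1})
Comparing: omega^(omega^omega) < psi_0(epsilon_{Omega_2+1}).
The larger ordinal is psi_0(epsilon_{Omega_2+1}) (from ID_2 (twice-iterated inductive definitions)).

psi_0(epsilon_{Omega_2+1})


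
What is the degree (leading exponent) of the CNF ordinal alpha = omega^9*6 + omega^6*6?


CNF: omega^9*6 + omega^6*6
The leading term is omega^9*6, which has exponent 9.

9


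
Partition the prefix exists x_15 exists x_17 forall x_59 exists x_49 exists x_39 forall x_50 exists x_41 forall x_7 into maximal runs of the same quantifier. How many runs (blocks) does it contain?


Alternations = 5.
Blocks = alternations + 1 = 6

6


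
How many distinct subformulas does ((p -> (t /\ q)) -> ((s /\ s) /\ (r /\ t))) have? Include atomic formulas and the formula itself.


Formula: ((p -> (t /\ q)) -> ((s /\ s) /\ (r /\ t)))
Subformulas found:
  1. q
  2. s
  3. r
  4. t
  5. p
  6. (s /\ s)
  7. (r /\ t)
  8. (t /\ q)
  9. (p -> (t /\ q))
  10. ((s /\ s) /\ (r /\ t))
  11. ((p -> (t /\ q)) -> ((s /\ s) /\ (r /\ t)))
Total distinct subformulas = 11

11


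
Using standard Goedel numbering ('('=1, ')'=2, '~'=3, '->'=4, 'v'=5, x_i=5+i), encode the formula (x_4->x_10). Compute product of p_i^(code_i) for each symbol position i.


Formula: (x_4->x_10)
Symbol codes: [1, 9, 4, 15, 2]
Primes: [2, 3, 5, 7, 11]
p_1^1 = 2^1 = 2
p_2^9 = 3^9 = 19683
p_3^4 = 5^4 = 625
p_4^15 = 7^15 = 4747561509943
p_5^2 = 11^2 = 121
Product = 14133745796531470436250

14133745796531470436250


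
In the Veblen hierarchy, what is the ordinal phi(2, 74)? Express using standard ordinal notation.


phi(2, 74):
phi(2, beta) = zeta_beta (the beta-th zeta number, fixed point of epsilon).
phi(2, 74) = zeta_74

zeta_74


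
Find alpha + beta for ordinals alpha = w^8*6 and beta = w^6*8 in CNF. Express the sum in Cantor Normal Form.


Ordinal addition w^8*6 + w^6*8:
Leading exponent of alpha (8) > leading exponent of beta (6).
Since alpha's term has higher exponent than beta's leading term,
the sum is simply alpha followed by beta.
Result = w^8*6 + w^6*8

w^8*6 + w^6*8


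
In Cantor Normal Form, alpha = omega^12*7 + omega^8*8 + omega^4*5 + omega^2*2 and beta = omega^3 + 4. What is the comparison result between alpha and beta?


Compare term by term from highest exponent:
alpha = omega^12*7 + omega^8*8 + omega^4*5 + omega^2*2
beta = omega^3 + 4
Term 1: alpha has omega^12*7, beta has omega^3*1
Term 2: alpha has omega^8*8, beta has omega^0*4
Term 3: alpha has omega^4*5, beta has omega^0*0
Term 4: alpha has omega^2*2, beta has omega^0*0
Result: alpha > beta

alpha > beta


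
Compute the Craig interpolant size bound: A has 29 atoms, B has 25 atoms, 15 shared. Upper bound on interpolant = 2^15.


Shared atoms = 15
Craig interpolant size bound = 2^15
= 32768

32768


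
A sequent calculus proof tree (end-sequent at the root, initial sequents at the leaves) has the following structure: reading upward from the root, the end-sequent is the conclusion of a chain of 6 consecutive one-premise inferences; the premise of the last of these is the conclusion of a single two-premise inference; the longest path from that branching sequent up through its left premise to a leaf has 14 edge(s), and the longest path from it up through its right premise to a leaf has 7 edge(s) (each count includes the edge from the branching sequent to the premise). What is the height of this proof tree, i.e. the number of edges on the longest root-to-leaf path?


Longest path through the left premise: 14 edges (measured from the branching sequent)
Longest path through the right premise: 7 edges
Height of the subtree rooted at the branching sequent: max(14, 7) = 14
The branching sequent sits 6 edges above the root (the chain of one-premise inferences), so height = 14 + 6 = 20

20


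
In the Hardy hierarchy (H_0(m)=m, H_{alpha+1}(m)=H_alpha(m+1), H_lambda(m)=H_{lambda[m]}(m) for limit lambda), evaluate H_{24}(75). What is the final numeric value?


H_24(75):
For finite ordinals k, H_k(n) = n + k (each successor step adds 1).
H_24(75) = 75 + 24 = 99

99


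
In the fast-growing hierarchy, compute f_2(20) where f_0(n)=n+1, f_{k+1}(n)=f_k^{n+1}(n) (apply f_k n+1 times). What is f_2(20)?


f_2(20) = f_1^21(20)
f_1(m) = 2m + 1.
Iterating: f_1^k(n) = 2^k*(n+1) - 1.
f_2(20) = 2^21*(20+1) - 1 = 2097152*21 - 1 = 44040191

44040191


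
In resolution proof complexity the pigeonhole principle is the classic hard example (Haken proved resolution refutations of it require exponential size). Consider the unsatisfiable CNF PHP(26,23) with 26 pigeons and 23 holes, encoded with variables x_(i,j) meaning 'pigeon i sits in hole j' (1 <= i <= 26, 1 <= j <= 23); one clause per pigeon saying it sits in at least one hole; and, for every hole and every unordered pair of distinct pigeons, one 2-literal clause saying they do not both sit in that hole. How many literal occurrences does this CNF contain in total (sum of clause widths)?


PHP(26,23): 26 pigeons, 23 holes, 26*23 = 598 variables.
- pigeon clauses: one per pigeon -> 26 clauses of width 23 -> 598 literals
- hole clauses: 23 holes * C(26,2) = 23 * 325 -> 7475 clauses of width 2 -> 14950 literals
Total literal occurrences = 598 + 14950 = 15548

15548
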